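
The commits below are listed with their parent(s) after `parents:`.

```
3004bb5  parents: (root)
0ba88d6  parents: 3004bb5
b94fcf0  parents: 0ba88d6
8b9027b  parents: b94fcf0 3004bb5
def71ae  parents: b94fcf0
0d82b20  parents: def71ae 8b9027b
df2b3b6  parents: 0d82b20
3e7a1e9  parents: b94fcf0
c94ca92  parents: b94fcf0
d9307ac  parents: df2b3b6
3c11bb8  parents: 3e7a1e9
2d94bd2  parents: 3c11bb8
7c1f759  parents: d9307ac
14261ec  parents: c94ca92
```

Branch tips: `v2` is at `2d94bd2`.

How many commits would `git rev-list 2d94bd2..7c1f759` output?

6

Reachable from 7c1f759: {0ba88d6, 0d82b20, 3004bb5, 7c1f759, 8b9027b, b94fcf0, d9307ac, def71ae, df2b3b6}.
Reachable from 2d94bd2: {0ba88d6, 2d94bd2, 3004bb5, 3c11bb8, 3e7a1e9, b94fcf0}.
In 7c1f759's history but not 2d94bd2's: {0d82b20, 7c1f759, 8b9027b, d9307ac, def71ae, df2b3b6} — 6 commits.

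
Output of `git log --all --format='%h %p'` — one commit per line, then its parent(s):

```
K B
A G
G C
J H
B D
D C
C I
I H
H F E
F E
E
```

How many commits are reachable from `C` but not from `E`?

4

Reachable from C: {C, E, F, H, I}.
Reachable from E: {E}.
In C's history but not E's: {C, F, H, I} — 4 commits.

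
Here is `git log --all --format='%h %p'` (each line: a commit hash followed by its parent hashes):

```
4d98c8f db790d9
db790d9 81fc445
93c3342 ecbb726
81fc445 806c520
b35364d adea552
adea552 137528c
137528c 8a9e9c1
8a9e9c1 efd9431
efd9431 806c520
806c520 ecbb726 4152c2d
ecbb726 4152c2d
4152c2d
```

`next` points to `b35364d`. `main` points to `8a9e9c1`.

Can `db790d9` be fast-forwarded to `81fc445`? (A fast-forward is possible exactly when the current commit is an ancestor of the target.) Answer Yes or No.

No

A fast-forward from db790d9 to 81fc445 is possible iff db790d9 is an ancestor of 81fc445.
Ancestors of 81fc445: {4152c2d, 806c520, 81fc445, ecbb726}.
db790d9 is not among them, so fast-forward is not possible.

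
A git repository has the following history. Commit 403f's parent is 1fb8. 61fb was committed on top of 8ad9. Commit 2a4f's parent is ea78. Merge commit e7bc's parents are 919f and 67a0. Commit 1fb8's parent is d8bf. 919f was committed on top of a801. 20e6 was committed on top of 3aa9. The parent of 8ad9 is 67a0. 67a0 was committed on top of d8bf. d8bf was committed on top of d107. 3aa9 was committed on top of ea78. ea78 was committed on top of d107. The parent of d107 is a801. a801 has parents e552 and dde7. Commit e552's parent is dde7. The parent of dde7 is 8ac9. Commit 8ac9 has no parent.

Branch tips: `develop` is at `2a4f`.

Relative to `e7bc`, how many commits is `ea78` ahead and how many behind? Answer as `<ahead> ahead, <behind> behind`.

1 ahead, 4 behind

Reachable from ea78: {8ac9, a801, d107, dde7, e552, ea78}.
Reachable from e7bc: {67a0, 8ac9, 919f, a801, d107, d8bf, dde7, e552, e7bc}.
Only in ea78's history (ahead): {ea78} — 1.
Only in e7bc's history (behind): {67a0, 919f, d8bf, e7bc} — 4.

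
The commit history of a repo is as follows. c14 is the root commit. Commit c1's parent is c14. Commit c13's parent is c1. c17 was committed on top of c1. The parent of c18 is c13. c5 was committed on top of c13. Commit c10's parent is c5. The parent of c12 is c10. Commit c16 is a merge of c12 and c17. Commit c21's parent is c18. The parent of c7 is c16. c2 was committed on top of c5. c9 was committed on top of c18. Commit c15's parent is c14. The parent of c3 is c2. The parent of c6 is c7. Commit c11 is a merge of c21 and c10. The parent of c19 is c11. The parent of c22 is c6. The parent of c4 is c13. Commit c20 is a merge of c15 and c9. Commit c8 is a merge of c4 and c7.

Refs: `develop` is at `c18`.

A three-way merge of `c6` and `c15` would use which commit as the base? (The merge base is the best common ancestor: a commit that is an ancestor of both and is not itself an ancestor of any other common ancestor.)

c14

Ancestors of c6: {c1, c10, c12, c13, c14, c16, c17, c5, c6, c7}.
Ancestors of c15: {c14, c15}.
Common ancestors: {c14}.
The only common ancestor is c14, so it is the merge base.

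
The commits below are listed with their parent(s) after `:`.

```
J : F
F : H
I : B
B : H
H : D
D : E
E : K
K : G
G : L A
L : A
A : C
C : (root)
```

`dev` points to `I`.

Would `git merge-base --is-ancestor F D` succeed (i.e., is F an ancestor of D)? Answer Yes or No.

Ancestors of D: {A, C, D, E, G, K, L}.
F is not in that set, so it is not an ancestor of D.

No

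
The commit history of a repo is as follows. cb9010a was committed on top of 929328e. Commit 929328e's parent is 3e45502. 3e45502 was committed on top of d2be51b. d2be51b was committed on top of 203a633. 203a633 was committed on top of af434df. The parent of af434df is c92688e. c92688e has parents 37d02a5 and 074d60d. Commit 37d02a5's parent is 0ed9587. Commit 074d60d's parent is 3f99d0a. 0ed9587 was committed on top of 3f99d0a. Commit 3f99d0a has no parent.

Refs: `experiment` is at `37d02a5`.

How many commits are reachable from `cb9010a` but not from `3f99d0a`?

10

Reachable from cb9010a: {074d60d, 0ed9587, 203a633, 37d02a5, 3e45502, 3f99d0a, 929328e, af434df, c92688e, cb9010a, d2be51b}.
Reachable from 3f99d0a: {3f99d0a}.
In cb9010a's history but not 3f99d0a's: {074d60d, 0ed9587, 203a633, 37d02a5, 3e45502, 929328e, af434df, c92688e, cb9010a, d2be51b} — 10 commits.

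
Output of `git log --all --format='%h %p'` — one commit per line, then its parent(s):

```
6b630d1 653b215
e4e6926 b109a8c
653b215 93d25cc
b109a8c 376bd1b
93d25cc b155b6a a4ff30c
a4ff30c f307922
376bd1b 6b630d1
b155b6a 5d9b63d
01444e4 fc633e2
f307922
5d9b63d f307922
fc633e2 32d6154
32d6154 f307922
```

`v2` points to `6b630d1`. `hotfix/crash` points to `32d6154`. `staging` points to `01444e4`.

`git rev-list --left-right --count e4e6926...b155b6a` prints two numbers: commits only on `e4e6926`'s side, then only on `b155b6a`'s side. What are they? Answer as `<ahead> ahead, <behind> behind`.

7 ahead, 0 behind

Reachable from e4e6926: {376bd1b, 5d9b63d, 653b215, 6b630d1, 93d25cc, a4ff30c, b109a8c, b155b6a, e4e6926, f307922}.
Reachable from b155b6a: {5d9b63d, b155b6a, f307922}.
Only in e4e6926's history (ahead): {376bd1b, 653b215, 6b630d1, 93d25cc, a4ff30c, b109a8c, e4e6926} — 7.
Only in b155b6a's history (behind): {} — 0.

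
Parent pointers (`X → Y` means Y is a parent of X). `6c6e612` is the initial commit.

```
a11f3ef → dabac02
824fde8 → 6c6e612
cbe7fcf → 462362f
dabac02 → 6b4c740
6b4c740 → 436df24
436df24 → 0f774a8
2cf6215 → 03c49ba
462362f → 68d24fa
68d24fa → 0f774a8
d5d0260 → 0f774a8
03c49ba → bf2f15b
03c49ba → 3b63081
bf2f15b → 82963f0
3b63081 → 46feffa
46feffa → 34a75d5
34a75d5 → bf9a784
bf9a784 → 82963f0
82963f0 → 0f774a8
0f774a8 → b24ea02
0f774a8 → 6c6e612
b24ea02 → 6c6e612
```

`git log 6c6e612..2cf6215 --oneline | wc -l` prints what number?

10

Reachable from 2cf6215: {03c49ba, 0f774a8, 2cf6215, 34a75d5, 3b63081, 46feffa, 6c6e612, 82963f0, b24ea02, bf2f15b, bf9a784}.
Reachable from 6c6e612: {6c6e612}.
In 2cf6215's history but not 6c6e612's: {03c49ba, 0f774a8, 2cf6215, 34a75d5, 3b63081, 46feffa, 82963f0, b24ea02, bf2f15b, bf9a784} — 10 commits.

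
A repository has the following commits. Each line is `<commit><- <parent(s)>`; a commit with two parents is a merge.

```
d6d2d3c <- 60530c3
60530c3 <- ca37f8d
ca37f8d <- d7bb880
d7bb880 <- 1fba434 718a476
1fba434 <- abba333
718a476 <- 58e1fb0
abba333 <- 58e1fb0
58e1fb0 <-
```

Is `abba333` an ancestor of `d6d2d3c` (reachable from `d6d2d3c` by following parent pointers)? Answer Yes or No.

Ancestors of d6d2d3c (commits reachable by following parents): {1fba434, 58e1fb0, 60530c3, 718a476, abba333, ca37f8d, d6d2d3c, d7bb880}.
abba333 is in that set, so it is an ancestor of d6d2d3c.

Yes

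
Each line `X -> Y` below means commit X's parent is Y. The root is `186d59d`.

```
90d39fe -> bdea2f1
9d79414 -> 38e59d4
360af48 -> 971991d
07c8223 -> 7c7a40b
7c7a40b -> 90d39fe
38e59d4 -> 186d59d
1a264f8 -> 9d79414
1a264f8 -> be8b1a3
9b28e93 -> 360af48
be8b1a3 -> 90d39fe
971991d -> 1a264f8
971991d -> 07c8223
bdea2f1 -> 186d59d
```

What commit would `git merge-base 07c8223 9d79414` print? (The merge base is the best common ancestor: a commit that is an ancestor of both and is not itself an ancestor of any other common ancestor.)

186d59d

Ancestors of 07c8223: {07c8223, 186d59d, 7c7a40b, 90d39fe, bdea2f1}.
Ancestors of 9d79414: {186d59d, 38e59d4, 9d79414}.
Common ancestors: {186d59d}.
The only common ancestor is 186d59d, so it is the merge base.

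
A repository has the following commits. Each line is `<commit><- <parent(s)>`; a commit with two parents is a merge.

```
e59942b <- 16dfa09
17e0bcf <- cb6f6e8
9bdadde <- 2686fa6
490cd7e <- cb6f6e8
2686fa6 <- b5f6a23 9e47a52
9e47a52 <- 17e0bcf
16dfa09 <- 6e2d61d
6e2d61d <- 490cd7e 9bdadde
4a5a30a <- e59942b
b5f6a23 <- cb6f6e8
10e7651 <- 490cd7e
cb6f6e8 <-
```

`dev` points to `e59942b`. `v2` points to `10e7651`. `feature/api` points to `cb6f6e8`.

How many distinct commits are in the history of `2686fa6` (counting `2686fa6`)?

5

Walking parent pointers from 2686fa6: reachable set = {17e0bcf, 2686fa6, 9e47a52, b5f6a23, cb6f6e8}.
That is 5 commits.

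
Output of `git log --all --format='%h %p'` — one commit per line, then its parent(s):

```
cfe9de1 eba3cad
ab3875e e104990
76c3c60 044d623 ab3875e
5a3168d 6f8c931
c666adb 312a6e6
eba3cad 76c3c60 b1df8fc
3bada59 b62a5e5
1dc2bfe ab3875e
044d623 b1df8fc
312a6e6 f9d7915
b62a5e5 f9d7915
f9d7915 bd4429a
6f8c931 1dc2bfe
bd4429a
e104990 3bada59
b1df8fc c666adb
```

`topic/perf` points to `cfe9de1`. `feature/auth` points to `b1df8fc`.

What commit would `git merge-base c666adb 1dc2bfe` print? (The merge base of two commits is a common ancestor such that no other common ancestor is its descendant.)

Ancestors of c666adb: {312a6e6, bd4429a, c666adb, f9d7915}.
Ancestors of 1dc2bfe: {1dc2bfe, 3bada59, ab3875e, b62a5e5, bd4429a, e104990, f9d7915}.
Common ancestors: {bd4429a, f9d7915}.
Among these, f9d7915 is not an ancestor of any other common ancestor — it is the merge base.

f9d7915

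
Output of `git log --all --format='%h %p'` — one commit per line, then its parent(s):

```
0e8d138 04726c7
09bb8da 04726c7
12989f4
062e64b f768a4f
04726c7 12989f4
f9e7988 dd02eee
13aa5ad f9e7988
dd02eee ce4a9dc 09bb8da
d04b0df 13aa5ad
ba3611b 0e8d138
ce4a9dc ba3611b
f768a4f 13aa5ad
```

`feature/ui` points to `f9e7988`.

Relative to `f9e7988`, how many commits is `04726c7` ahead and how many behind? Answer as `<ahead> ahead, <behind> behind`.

0 ahead, 6 behind

Reachable from 04726c7: {04726c7, 12989f4}.
Reachable from f9e7988: {04726c7, 09bb8da, 0e8d138, 12989f4, ba3611b, ce4a9dc, dd02eee, f9e7988}.
Only in 04726c7's history (ahead): {} — 0.
Only in f9e7988's history (behind): {09bb8da, 0e8d138, ba3611b, ce4a9dc, dd02eee, f9e7988} — 6.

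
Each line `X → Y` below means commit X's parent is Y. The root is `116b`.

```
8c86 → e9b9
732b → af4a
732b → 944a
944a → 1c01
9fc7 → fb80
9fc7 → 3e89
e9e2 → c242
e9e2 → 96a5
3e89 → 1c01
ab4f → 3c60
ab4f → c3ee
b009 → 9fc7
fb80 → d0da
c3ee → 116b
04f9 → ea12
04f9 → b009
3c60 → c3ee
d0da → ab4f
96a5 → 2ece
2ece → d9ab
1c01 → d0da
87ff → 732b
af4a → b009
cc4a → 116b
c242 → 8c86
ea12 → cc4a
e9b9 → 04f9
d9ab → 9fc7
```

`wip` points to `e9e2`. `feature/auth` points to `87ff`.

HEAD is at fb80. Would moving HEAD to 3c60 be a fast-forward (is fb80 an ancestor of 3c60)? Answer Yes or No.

No

A fast-forward from fb80 to 3c60 is possible iff fb80 is an ancestor of 3c60.
Ancestors of 3c60: {116b, 3c60, c3ee}.
fb80 is not among them, so fast-forward is not possible.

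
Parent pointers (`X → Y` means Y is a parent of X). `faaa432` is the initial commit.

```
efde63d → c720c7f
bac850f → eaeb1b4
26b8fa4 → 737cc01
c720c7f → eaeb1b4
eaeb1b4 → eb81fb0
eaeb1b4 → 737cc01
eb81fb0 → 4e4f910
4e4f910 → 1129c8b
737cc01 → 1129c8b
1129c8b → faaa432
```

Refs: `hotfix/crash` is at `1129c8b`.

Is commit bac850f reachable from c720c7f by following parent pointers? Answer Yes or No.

No

Ancestors of c720c7f: {1129c8b, 4e4f910, 737cc01, c720c7f, eaeb1b4, eb81fb0, faaa432}.
bac850f is not in that set, so it is not an ancestor of c720c7f.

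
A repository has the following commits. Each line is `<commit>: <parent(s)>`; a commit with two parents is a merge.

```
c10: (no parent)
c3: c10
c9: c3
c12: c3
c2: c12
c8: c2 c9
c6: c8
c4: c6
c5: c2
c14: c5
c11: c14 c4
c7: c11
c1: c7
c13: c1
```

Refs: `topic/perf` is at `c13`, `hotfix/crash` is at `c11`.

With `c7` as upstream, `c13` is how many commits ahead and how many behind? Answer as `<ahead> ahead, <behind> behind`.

Reachable from c13: {c1, c10, c11, c12, c13, c14, c2, c3, c4, c5, c6, c7, c8, c9}.
Reachable from c7: {c10, c11, c12, c14, c2, c3, c4, c5, c6, c7, c8, c9}.
Only in c13's history (ahead): {c1, c13} — 2.
Only in c7's history (behind): {} — 0.

2 ahead, 0 behind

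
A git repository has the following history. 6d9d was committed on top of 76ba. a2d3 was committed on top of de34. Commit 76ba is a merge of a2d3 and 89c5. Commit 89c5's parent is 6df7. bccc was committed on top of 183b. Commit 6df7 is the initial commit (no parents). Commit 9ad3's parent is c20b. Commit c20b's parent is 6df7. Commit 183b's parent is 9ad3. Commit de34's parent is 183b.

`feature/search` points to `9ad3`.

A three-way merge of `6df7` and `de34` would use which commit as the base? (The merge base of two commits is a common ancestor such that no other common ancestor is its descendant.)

Ancestors of 6df7: {6df7}.
Ancestors of de34: {183b, 6df7, 9ad3, c20b, de34}.
Common ancestors: {6df7}.
The only common ancestor is 6df7, so it is the merge base.

6df7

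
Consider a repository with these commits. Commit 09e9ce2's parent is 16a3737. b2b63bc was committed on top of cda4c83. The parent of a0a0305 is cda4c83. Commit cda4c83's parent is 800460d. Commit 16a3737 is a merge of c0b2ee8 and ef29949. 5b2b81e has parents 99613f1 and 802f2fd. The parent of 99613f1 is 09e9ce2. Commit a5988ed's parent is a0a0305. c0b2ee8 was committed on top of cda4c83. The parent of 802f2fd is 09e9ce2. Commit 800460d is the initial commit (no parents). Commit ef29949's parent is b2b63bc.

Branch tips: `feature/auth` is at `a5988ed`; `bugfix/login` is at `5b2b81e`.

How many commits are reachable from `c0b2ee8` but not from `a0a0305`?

1

Reachable from c0b2ee8: {800460d, c0b2ee8, cda4c83}.
Reachable from a0a0305: {800460d, a0a0305, cda4c83}.
In c0b2ee8's history but not a0a0305's: {c0b2ee8} — 1 commit.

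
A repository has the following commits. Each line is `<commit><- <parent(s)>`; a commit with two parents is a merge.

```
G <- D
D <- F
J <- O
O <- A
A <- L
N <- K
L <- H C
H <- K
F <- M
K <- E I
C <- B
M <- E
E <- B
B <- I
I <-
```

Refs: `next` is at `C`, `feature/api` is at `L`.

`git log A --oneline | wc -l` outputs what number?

8

Walking parent pointers from A: reachable set = {A, B, C, E, H, I, K, L}.
That is 8 commits.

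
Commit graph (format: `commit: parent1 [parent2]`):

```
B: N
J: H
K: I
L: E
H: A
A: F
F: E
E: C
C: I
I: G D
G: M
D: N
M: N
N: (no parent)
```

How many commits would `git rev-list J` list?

11

Walking parent pointers from J: reachable set = {A, C, D, E, F, G, H, I, J, M, N}.
That is 11 commits.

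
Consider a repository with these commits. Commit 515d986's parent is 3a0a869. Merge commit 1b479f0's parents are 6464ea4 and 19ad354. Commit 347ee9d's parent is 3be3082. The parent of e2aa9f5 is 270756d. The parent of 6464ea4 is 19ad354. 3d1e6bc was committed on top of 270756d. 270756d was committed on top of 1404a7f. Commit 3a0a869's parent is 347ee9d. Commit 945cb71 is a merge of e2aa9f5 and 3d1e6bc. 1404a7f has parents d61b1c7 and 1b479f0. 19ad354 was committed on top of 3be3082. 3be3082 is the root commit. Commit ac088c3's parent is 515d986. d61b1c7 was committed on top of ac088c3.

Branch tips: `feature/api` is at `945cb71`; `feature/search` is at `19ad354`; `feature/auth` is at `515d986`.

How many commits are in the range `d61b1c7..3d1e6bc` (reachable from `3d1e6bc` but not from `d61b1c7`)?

6

Reachable from 3d1e6bc: {1404a7f, 19ad354, 1b479f0, 270756d, 347ee9d, 3a0a869, 3be3082, 3d1e6bc, 515d986, 6464ea4, ac088c3, d61b1c7}.
Reachable from d61b1c7: {347ee9d, 3a0a869, 3be3082, 515d986, ac088c3, d61b1c7}.
In 3d1e6bc's history but not d61b1c7's: {1404a7f, 19ad354, 1b479f0, 270756d, 3d1e6bc, 6464ea4} — 6 commits.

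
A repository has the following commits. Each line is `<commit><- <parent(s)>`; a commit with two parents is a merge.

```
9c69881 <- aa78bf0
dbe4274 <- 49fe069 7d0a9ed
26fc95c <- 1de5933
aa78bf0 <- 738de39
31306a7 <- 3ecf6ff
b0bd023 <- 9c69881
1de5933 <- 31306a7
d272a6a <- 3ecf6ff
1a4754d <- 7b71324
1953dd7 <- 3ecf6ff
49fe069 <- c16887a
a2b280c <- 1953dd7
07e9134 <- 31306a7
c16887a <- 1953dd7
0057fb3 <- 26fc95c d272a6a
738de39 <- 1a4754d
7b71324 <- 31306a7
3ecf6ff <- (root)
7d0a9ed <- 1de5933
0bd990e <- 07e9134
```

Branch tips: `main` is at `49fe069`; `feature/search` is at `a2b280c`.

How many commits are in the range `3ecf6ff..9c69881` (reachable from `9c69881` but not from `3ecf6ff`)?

Reachable from 9c69881: {1a4754d, 31306a7, 3ecf6ff, 738de39, 7b71324, 9c69881, aa78bf0}.
Reachable from 3ecf6ff: {3ecf6ff}.
In 9c69881's history but not 3ecf6ff's: {1a4754d, 31306a7, 738de39, 7b71324, 9c69881, aa78bf0} — 6 commits.

6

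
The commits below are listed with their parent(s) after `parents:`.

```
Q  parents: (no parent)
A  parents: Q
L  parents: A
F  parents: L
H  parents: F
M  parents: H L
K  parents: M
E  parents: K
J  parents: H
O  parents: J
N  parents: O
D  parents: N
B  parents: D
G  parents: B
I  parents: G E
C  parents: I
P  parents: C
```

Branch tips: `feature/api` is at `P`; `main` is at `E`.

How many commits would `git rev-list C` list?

Walking parent pointers from C: reachable set = {A, B, C, D, E, F, G, H, I, J, K, L, M, N, O, Q}.
That is 16 commits.

16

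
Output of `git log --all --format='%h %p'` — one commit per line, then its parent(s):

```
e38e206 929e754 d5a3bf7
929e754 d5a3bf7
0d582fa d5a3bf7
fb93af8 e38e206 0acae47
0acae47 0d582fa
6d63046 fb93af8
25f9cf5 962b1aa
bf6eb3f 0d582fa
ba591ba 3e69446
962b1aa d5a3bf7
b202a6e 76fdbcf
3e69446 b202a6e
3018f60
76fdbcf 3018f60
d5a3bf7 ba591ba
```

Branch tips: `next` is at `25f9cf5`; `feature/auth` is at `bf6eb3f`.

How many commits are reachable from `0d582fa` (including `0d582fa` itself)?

Walking parent pointers from 0d582fa: reachable set = {0d582fa, 3018f60, 3e69446, 76fdbcf, b202a6e, ba591ba, d5a3bf7}.
That is 7 commits.

7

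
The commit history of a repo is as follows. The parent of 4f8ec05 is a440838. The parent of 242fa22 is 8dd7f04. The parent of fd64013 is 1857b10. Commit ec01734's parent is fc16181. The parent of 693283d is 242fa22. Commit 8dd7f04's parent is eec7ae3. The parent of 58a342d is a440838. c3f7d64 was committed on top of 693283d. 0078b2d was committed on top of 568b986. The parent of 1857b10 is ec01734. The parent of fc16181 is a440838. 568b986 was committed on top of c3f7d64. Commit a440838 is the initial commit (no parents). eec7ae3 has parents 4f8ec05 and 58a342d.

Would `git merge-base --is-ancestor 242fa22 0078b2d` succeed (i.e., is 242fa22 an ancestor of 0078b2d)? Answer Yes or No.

Yes

Ancestors of 0078b2d (commits reachable by following parents): {0078b2d, 242fa22, 4f8ec05, 568b986, 58a342d, 693283d, 8dd7f04, a440838, c3f7d64, eec7ae3}.
242fa22 is in that set, so it is an ancestor of 0078b2d.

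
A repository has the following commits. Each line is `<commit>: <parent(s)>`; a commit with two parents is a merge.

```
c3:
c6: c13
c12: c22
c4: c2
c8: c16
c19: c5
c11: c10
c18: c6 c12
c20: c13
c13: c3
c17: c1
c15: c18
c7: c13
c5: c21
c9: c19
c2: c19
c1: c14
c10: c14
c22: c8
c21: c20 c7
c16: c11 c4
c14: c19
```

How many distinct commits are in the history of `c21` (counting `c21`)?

5

Walking parent pointers from c21: reachable set = {c13, c20, c21, c3, c7}.
That is 5 commits.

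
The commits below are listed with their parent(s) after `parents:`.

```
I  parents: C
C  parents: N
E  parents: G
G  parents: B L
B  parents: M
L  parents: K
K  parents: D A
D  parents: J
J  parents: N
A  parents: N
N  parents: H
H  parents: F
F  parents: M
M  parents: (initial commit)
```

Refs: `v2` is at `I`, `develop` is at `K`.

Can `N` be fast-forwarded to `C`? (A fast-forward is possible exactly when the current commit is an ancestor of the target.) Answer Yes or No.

A fast-forward from N to C is possible iff N is an ancestor of C.
Ancestors of C: {C, F, H, M, N}.
N is among them, so fast-forward is possible.

Yes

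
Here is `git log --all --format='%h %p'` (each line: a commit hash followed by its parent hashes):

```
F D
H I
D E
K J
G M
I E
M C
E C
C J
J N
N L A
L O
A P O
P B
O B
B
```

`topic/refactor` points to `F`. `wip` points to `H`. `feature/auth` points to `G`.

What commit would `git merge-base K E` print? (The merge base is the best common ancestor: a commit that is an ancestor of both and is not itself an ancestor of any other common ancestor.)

J

Ancestors of K: {A, B, J, K, L, N, O, P}.
Ancestors of E: {A, B, C, E, J, L, N, O, P}.
Common ancestors: {A, B, J, L, N, O, P}.
Among these, J is not an ancestor of any other common ancestor — it is the merge base.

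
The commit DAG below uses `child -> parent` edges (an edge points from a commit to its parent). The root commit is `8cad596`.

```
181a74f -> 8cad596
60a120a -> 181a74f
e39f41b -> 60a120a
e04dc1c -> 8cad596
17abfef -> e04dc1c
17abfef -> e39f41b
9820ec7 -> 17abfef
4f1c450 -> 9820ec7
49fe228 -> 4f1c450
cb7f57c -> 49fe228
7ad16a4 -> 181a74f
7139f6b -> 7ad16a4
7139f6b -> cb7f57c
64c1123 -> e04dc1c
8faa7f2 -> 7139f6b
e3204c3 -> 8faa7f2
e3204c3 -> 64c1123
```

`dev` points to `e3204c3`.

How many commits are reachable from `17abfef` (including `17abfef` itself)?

6

Walking parent pointers from 17abfef: reachable set = {17abfef, 181a74f, 60a120a, 8cad596, e04dc1c, e39f41b}.
That is 6 commits.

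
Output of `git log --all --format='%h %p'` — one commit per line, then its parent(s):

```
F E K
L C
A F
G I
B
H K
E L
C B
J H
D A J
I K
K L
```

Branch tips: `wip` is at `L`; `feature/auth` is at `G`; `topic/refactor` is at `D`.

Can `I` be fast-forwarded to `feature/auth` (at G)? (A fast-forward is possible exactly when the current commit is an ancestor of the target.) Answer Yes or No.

A fast-forward from I to G is possible iff I is an ancestor of G.
Ancestors of G: {B, C, G, I, K, L}.
I is among them, so fast-forward is possible.

Yes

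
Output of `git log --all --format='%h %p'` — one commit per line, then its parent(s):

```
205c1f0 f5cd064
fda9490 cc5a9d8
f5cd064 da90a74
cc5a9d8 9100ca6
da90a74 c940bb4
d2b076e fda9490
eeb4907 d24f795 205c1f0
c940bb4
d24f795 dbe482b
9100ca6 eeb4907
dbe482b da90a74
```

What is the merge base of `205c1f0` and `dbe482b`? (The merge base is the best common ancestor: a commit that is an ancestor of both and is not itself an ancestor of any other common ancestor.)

da90a74

Ancestors of 205c1f0: {205c1f0, c940bb4, da90a74, f5cd064}.
Ancestors of dbe482b: {c940bb4, da90a74, dbe482b}.
Common ancestors: {c940bb4, da90a74}.
Among these, da90a74 is not an ancestor of any other common ancestor — it is the merge base.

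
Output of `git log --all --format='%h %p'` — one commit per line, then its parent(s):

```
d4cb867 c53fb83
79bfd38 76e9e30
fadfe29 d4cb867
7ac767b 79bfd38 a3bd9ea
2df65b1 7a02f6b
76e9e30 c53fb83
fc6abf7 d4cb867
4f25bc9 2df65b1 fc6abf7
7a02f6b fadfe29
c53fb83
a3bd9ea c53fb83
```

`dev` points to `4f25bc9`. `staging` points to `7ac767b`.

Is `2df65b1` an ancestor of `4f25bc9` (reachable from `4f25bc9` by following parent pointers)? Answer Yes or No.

Ancestors of 4f25bc9 (commits reachable by following parents): {2df65b1, 4f25bc9, 7a02f6b, c53fb83, d4cb867, fadfe29, fc6abf7}.
2df65b1 is in that set, so it is an ancestor of 4f25bc9.

Yes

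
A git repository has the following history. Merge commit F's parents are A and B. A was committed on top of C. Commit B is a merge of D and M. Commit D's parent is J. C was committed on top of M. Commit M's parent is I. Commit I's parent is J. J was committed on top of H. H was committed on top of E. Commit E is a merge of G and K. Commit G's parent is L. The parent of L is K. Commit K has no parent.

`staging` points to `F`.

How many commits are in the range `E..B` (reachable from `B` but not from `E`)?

Reachable from B: {B, D, E, G, H, I, J, K, L, M}.
Reachable from E: {E, G, K, L}.
In B's history but not E's: {B, D, H, I, J, M} — 6 commits.

6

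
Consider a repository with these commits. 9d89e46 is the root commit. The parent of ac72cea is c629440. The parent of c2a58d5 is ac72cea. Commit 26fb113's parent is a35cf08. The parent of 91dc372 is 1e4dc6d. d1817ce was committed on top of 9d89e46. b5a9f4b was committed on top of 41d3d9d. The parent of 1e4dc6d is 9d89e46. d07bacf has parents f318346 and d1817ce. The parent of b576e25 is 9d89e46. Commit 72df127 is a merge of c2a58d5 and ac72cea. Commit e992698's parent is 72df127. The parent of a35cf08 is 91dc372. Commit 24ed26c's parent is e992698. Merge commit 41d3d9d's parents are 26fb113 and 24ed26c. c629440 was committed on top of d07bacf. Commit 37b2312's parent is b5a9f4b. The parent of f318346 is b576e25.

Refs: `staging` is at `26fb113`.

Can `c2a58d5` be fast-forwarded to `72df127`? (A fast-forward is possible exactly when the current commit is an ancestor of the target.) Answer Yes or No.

A fast-forward from c2a58d5 to 72df127 is possible iff c2a58d5 is an ancestor of 72df127.
Ancestors of 72df127: {72df127, 9d89e46, ac72cea, b576e25, c2a58d5, c629440, d07bacf, d1817ce, f318346}.
c2a58d5 is among them, so fast-forward is possible.

Yes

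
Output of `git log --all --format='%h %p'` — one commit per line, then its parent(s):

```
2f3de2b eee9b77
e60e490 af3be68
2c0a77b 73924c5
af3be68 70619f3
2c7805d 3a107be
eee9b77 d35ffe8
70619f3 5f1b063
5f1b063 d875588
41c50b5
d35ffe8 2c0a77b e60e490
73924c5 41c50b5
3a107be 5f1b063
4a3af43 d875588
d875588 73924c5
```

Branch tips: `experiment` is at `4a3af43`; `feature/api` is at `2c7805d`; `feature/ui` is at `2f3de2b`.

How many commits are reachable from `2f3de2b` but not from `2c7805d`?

7

Reachable from 2f3de2b: {2c0a77b, 2f3de2b, 41c50b5, 5f1b063, 70619f3, 73924c5, af3be68, d35ffe8, d875588, e60e490, eee9b77}.
Reachable from 2c7805d: {2c7805d, 3a107be, 41c50b5, 5f1b063, 73924c5, d875588}.
In 2f3de2b's history but not 2c7805d's: {2c0a77b, 2f3de2b, 70619f3, af3be68, d35ffe8, e60e490, eee9b77} — 7 commits.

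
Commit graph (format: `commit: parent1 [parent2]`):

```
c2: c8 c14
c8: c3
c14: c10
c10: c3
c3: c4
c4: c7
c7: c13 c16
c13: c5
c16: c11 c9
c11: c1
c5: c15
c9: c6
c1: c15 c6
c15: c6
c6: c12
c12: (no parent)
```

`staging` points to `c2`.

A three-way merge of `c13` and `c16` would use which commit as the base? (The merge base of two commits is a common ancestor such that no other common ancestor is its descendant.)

c15

Ancestors of c13: {c12, c13, c15, c5, c6}.
Ancestors of c16: {c1, c11, c12, c15, c16, c6, c9}.
Common ancestors: {c12, c15, c6}.
Among these, c15 is not an ancestor of any other common ancestor — it is the merge base.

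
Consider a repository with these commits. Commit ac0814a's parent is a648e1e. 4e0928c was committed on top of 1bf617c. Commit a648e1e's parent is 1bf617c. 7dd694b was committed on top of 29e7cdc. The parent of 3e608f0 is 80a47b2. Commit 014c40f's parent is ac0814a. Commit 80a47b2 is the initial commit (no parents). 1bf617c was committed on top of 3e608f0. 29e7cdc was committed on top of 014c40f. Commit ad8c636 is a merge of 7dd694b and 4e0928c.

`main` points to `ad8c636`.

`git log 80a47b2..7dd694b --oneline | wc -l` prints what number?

7

Reachable from 7dd694b: {014c40f, 1bf617c, 29e7cdc, 3e608f0, 7dd694b, 80a47b2, a648e1e, ac0814a}.
Reachable from 80a47b2: {80a47b2}.
In 7dd694b's history but not 80a47b2's: {014c40f, 1bf617c, 29e7cdc, 3e608f0, 7dd694b, a648e1e, ac0814a} — 7 commits.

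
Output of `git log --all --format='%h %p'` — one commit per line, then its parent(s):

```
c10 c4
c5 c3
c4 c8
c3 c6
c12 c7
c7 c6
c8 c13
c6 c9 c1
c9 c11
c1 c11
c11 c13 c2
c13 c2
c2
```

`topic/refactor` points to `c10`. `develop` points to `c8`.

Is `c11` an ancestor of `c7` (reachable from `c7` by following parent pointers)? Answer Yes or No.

Yes

Ancestors of c7 (commits reachable by following parents): {c1, c11, c13, c2, c6, c7, c9}.
c11 is in that set, so it is an ancestor of c7.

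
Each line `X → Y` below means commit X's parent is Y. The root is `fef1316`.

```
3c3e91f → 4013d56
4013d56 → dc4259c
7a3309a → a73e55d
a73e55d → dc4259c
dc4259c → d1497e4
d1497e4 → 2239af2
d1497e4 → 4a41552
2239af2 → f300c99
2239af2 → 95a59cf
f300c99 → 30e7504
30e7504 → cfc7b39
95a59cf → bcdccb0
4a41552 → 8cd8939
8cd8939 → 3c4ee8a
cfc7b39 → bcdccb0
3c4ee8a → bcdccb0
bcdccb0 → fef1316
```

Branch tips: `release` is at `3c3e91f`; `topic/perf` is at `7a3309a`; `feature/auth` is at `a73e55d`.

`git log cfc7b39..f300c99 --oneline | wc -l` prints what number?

Reachable from f300c99: {30e7504, bcdccb0, cfc7b39, f300c99, fef1316}.
Reachable from cfc7b39: {bcdccb0, cfc7b39, fef1316}.
In f300c99's history but not cfc7b39's: {30e7504, f300c99} — 2 commits.

2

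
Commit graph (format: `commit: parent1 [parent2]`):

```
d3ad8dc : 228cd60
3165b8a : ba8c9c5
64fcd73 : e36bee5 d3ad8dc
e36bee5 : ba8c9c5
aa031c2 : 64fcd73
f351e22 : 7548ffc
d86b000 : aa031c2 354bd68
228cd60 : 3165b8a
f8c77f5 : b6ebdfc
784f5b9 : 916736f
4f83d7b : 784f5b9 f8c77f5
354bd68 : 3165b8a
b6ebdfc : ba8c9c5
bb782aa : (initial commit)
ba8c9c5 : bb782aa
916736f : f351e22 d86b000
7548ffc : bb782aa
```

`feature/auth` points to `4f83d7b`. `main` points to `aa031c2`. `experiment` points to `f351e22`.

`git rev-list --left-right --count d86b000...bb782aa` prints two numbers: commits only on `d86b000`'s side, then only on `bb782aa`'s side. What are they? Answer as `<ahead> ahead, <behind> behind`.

Reachable from d86b000: {228cd60, 3165b8a, 354bd68, 64fcd73, aa031c2, ba8c9c5, bb782aa, d3ad8dc, d86b000, e36bee5}.
Reachable from bb782aa: {bb782aa}.
Only in d86b000's history (ahead): {228cd60, 3165b8a, 354bd68, 64fcd73, aa031c2, ba8c9c5, d3ad8dc, d86b000, e36bee5} — 9.
Only in bb782aa's history (behind): {} — 0.

9 ahead, 0 behind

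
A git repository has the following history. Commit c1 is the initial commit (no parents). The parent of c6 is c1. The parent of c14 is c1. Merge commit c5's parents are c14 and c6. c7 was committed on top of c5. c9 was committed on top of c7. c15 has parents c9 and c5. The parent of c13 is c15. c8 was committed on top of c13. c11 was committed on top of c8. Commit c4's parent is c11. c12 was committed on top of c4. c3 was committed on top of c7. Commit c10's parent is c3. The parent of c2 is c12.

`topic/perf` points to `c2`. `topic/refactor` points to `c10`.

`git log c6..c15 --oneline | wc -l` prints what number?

Reachable from c15: {c1, c14, c15, c5, c6, c7, c9}.
Reachable from c6: {c1, c6}.
In c15's history but not c6's: {c14, c15, c5, c7, c9} — 5 commits.

5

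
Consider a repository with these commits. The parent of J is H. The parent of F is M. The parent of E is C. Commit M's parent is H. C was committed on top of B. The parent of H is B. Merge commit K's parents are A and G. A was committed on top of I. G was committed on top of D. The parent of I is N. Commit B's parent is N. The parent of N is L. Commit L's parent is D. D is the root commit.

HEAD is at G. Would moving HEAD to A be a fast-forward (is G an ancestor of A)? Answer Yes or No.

No

A fast-forward from G to A is possible iff G is an ancestor of A.
Ancestors of A: {A, D, I, L, N}.
G is not among them, so fast-forward is not possible.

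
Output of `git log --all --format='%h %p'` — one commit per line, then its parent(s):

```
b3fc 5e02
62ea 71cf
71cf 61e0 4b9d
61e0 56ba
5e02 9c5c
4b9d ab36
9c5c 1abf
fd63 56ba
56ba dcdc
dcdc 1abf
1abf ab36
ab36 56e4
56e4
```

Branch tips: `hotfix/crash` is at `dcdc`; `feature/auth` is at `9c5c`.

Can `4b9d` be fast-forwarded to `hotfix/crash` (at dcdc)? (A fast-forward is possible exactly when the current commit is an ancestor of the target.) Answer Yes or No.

No

A fast-forward from 4b9d to dcdc is possible iff 4b9d is an ancestor of dcdc.
Ancestors of dcdc: {1abf, 56e4, ab36, dcdc}.
4b9d is not among them, so fast-forward is not possible.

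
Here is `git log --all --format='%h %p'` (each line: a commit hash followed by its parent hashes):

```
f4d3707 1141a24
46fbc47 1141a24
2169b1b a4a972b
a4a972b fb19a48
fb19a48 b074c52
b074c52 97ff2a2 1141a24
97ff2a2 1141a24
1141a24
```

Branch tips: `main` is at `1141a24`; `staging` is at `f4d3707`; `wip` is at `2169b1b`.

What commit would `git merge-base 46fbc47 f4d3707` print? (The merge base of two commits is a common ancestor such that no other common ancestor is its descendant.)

Ancestors of 46fbc47: {1141a24, 46fbc47}.
Ancestors of f4d3707: {1141a24, f4d3707}.
Common ancestors: {1141a24}.
The only common ancestor is 1141a24, so it is the merge base.

1141a24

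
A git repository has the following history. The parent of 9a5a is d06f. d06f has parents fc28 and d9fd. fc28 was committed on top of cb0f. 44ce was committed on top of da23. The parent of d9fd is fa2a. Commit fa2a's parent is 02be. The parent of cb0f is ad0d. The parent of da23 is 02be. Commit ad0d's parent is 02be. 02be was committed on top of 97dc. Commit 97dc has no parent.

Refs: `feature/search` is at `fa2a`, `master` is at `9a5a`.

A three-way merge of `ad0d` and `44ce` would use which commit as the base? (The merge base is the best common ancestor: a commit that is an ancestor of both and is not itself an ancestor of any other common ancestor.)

02be

Ancestors of ad0d: {02be, 97dc, ad0d}.
Ancestors of 44ce: {02be, 44ce, 97dc, da23}.
Common ancestors: {02be, 97dc}.
Among these, 02be is not an ancestor of any other common ancestor — it is the merge base.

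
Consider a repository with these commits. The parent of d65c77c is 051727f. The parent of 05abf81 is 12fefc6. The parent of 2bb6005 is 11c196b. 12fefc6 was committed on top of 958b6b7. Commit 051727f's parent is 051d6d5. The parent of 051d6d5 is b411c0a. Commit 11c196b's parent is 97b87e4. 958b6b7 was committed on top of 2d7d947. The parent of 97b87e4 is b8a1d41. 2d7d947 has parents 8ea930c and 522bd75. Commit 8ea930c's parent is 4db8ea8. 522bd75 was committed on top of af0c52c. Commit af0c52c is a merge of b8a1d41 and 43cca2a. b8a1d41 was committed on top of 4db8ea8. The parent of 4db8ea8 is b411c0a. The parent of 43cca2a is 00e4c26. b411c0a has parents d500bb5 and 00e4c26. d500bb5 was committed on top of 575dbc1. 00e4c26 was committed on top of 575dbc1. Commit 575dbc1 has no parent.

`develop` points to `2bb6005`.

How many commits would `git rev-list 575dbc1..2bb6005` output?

Reachable from 2bb6005: {00e4c26, 11c196b, 2bb6005, 4db8ea8, 575dbc1, 97b87e4, b411c0a, b8a1d41, d500bb5}.
Reachable from 575dbc1: {575dbc1}.
In 2bb6005's history but not 575dbc1's: {00e4c26, 11c196b, 2bb6005, 4db8ea8, 97b87e4, b411c0a, b8a1d41, d500bb5} — 8 commits.

8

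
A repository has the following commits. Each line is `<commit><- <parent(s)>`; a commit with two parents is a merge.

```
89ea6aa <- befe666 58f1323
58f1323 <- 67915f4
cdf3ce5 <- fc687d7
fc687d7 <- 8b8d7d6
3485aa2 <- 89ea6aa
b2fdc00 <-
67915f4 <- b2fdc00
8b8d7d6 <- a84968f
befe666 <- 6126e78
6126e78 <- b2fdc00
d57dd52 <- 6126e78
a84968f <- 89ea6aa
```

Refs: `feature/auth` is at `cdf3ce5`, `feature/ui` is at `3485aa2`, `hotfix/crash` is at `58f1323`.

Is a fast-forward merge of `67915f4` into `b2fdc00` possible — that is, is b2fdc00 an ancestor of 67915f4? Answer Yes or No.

Yes

A fast-forward from b2fdc00 to 67915f4 is possible iff b2fdc00 is an ancestor of 67915f4.
Ancestors of 67915f4: {67915f4, b2fdc00}.
b2fdc00 is among them, so fast-forward is possible.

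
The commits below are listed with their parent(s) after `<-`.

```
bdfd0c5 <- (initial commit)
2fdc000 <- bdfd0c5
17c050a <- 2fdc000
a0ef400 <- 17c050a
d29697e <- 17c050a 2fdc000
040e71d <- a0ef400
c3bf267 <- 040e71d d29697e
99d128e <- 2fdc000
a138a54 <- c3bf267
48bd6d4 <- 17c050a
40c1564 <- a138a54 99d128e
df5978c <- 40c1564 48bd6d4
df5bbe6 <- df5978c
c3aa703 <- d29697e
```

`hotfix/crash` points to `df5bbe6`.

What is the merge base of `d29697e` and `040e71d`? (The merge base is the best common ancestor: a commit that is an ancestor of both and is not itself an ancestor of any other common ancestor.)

Ancestors of d29697e: {17c050a, 2fdc000, bdfd0c5, d29697e}.
Ancestors of 040e71d: {040e71d, 17c050a, 2fdc000, a0ef400, bdfd0c5}.
Common ancestors: {17c050a, 2fdc000, bdfd0c5}.
Among these, 17c050a is not an ancestor of any other common ancestor — it is the merge base.

17c050a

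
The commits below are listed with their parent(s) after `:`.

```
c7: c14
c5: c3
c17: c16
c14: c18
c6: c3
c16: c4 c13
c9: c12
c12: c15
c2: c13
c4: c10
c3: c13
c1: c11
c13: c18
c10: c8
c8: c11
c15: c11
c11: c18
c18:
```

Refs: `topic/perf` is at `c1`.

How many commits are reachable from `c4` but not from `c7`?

4

Reachable from c4: {c10, c11, c18, c4, c8}.
Reachable from c7: {c14, c18, c7}.
In c4's history but not c7's: {c10, c11, c4, c8} — 4 commits.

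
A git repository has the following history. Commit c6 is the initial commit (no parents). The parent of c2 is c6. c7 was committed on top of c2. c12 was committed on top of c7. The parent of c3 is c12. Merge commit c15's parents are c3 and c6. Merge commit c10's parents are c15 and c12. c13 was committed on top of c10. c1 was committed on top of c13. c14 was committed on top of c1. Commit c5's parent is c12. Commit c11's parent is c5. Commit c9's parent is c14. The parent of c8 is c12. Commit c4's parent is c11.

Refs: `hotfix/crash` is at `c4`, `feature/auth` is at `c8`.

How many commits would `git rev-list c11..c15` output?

Reachable from c15: {c12, c15, c2, c3, c6, c7}.
Reachable from c11: {c11, c12, c2, c5, c6, c7}.
In c15's history but not c11's: {c15, c3} — 2 commits.

2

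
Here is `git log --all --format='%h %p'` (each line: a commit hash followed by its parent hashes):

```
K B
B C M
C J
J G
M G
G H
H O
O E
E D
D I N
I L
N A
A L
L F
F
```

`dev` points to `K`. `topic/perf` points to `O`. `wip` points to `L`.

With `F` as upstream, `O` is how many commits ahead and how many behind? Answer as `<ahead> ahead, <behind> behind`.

7 ahead, 0 behind

Reachable from O: {A, D, E, F, I, L, N, O}.
Reachable from F: {F}.
Only in O's history (ahead): {A, D, E, I, L, N, O} — 7.
Only in F's history (behind): {} — 0.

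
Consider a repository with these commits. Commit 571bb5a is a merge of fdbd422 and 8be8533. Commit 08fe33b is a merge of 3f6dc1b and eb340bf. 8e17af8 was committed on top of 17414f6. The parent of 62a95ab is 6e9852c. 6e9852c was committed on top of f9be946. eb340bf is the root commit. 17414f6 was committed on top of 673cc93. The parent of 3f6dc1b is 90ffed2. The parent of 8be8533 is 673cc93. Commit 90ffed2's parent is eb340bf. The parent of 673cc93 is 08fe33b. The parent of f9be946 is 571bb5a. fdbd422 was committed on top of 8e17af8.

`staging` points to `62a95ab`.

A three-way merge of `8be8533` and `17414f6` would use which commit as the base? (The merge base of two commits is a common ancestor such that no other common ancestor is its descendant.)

673cc93

Ancestors of 8be8533: {08fe33b, 3f6dc1b, 673cc93, 8be8533, 90ffed2, eb340bf}.
Ancestors of 17414f6: {08fe33b, 17414f6, 3f6dc1b, 673cc93, 90ffed2, eb340bf}.
Common ancestors: {08fe33b, 3f6dc1b, 673cc93, 90ffed2, eb340bf}.
Among these, 673cc93 is not an ancestor of any other common ancestor — it is the merge base.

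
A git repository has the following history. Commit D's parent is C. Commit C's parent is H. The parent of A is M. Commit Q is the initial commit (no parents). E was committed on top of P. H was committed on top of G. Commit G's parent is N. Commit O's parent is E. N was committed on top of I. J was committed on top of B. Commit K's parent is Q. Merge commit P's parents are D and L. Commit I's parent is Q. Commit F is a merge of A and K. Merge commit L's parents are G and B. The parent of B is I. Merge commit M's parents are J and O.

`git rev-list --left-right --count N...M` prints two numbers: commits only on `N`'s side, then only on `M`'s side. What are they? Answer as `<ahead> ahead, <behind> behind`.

Reachable from N: {I, N, Q}.
Reachable from M: {B, C, D, E, G, H, I, J, L, M, N, O, P, Q}.
Only in N's history (ahead): {} — 0.
Only in M's history (behind): {B, C, D, E, G, H, J, L, M, O, P} — 11.

0 ahead, 11 behind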